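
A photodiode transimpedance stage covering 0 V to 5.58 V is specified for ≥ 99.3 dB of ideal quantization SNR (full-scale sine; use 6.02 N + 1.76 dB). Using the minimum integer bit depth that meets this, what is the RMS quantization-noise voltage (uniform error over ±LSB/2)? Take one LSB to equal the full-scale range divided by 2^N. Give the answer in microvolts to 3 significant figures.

12.3 µV

Range is 5.58 V.
N ≥ (99.3 − 1.76)/6.02 = 16.203 → N_min = 17.
Step size = 5.58/131072 V = 42.572 µV.
V_rms = LSB/√12 = 12.3 µV.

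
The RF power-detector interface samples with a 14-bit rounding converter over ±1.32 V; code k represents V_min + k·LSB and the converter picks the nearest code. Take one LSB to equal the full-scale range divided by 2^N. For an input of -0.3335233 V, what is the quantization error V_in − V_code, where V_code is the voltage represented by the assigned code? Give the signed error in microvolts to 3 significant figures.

The full-scale span is 1.32 − (-1.32) = 2.64 V. LSB = 2.64 V / 2^14 ≈ 161.1 µV.
Position in LSBs: (-0.3335233 − (-1.32)) × 16384/2.64 = 6122.1342; rounding gives k = 6122.
V_code = V_min + k × range/2^14 = -1.32 + 6122 × 2.64/16384 = -0.33354492188 V.
e = -0.3335233 − (-0.33354492188) = +21.6 µV.

+21.6 µV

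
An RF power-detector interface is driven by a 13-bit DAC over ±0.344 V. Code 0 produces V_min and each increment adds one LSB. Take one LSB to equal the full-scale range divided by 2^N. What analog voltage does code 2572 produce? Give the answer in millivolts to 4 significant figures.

Span: 0.344 V − (-0.344 V) = 0.688 V. LSB = 0.688 V / 2^13.
V_out = V_min + code × LSB = -0.344 V + 2572 × 0.688 V / 8192
      = -0.344 + 0.216008 = -0.127992 V.

-128.0 mV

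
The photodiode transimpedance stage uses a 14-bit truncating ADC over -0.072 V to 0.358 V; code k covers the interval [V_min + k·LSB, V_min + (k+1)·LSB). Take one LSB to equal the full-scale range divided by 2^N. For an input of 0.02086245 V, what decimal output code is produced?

3538

Full-scale range = 0.358 V − (-0.072 V) = 0.43 V. LSB = 0.43 V / 2^14 ≈ 26.25 µV.
(V_in − V_min) × 2^14/range = (0.02086245 − (-0.072)) × 16384/0.43 = 3538.275.
Floor → code = 3538.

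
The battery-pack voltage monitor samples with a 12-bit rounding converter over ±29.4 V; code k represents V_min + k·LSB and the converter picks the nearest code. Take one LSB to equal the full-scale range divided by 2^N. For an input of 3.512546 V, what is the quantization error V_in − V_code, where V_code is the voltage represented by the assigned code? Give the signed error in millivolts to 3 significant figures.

Full-scale range = 29.4 V − (-29.4 V) = 58.8 V. LSB = 58.8 V / 2^12 ≈ 14.36 mV.
Position in LSBs: (3.512546 − (-29.4)) × 4096/58.8 = 2292.6835; rounding gives k = 2293.
V_code = V_min + k × range/2^12 = -29.4 + 2293 × 58.8/4096 = 3.517089844 V.
Error = V_in − V_code = 3.512546 − (3.517089844) = −4.54 mV.

−4.54 mV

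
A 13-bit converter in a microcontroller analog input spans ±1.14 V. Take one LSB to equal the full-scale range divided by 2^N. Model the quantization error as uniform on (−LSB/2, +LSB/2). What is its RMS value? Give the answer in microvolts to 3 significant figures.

80.3 µV

Full-scale range = 1.14 V − (-1.14 V) = 2.28 V.
LSB = 2.28 V / 2^13 = 278.32 µV.
For a uniform distribution on [−LSB/2, +LSB/2], V_rms = LSB/√12 = 278.32 µV/3.4641 = 80.3 µV.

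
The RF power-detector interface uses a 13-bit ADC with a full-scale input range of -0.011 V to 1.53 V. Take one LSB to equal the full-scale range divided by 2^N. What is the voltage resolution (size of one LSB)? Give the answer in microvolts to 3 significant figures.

188 µV

Range = 1.53 − (-0.011) = 1.541 V.
There are 2^13 = 8192 steps.
Step size = 1.541/8192 V = 188 µV.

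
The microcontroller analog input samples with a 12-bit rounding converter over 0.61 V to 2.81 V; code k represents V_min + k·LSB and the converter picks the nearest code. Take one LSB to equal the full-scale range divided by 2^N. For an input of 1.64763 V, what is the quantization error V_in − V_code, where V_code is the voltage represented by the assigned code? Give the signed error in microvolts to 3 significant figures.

Span: 2.81 V − (0.61 V) = 2.2 V. LSB = 2.2 V / 2^12 ≈ 0.5371 mV.
(V_in − V_min)/LSB = (1.64763 − (0.61)) × 4096/2.2 = 1931.8784 → nearest code k = 1932.
V_code = V_min + k × range/2^12 = 0.61 + 1932 × 2.2/4096 = 1.647695313 V.
V_in − V_code = 1.64763 − (1.647695313) = −65.3 µV.

−65.3 µV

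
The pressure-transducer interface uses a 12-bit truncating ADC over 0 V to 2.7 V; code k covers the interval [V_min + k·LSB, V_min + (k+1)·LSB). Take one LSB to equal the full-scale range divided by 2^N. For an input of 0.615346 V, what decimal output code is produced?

933

V_FS = 2.7 V. LSB = 2.7 V / 2^12 ≈ 0.6592 mV.
code = ⌊(V_in − V_min)/LSB⌋ = ⌊(V_in − V_min) × 2^12 / range⌋
     = ⌊(0.615346 − (0)) × 4096 / 2.7⌋ = ⌊0.615346 × 4096/2.7⌋
     = ⌊933.503⌋ = 933.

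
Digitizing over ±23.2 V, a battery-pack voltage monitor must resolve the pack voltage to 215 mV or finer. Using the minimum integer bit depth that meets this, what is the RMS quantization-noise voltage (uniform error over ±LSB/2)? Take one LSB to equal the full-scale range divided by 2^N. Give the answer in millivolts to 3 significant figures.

Span: 23.2 V − (-23.2 V) = 46.4 V.
Levels needed ≥ 46.4/215 mV = 215.8. 2^8 = 256 suffices, so N_min = 8.
LSB = 46.4 V / 2^8 = 181.25 mV.
RMS noise = LSB/√12 = 52.3 mV.

52.3 mV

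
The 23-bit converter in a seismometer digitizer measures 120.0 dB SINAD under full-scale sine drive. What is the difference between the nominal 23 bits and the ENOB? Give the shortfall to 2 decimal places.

ENOB = (SINAD − 1.76)/6.02 = (120.0 − 1.76)/6.02 = 19.6412 bits.
23 − 19.6412 = 3.36 bits below nominal.

3.36 bits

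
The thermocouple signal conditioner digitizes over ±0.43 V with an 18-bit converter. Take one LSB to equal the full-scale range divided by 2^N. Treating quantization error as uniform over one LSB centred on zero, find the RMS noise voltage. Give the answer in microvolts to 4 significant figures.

Span: 0.43 V − (-0.43 V) = 0.86 V.
Step size = 0.86/262144 V = 3.28064 µV.
RMS of a uniform error over width LSB is LSB/√12 = 0.9470 µV.

0.9470 µV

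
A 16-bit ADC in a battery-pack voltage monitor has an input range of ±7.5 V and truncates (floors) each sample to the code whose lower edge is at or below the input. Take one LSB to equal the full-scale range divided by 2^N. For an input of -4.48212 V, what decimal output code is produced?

13185

Range = 7.5 − (-7.5) = 15 V. LSB = 15 V / 2^16 ≈ 228.9 µV.
code = ⌊(V_in − V_min)/LSB⌋ = ⌊(V_in − V_min) × 2^16 / range⌋
     = ⌊(-4.48212 − (-7.5)) × 65536 / 15⌋ = ⌊3.01788 × 65536/15⌋
     = ⌊13185.319⌋ = 13185.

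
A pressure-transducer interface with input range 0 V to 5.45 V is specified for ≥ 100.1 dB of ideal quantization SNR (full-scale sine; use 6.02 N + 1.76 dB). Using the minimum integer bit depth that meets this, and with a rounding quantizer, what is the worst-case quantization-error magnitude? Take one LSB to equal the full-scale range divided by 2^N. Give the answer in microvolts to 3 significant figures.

20.8 µV

Range is 5.45 V.
6.02 N + 1.76 ≥ 100.1 gives N ≥ 16.336, so the minimum integer is 17.
One LSB is 5.45 V / 131072 = 41.580 µV.
Max error for round-to-nearest is LSB/2 = 20.8 µV.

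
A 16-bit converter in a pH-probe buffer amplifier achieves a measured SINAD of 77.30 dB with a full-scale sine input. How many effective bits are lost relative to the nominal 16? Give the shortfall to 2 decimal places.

N_eff = (77.30 − 1.76)/6.02 = 12.5482 bits.
Lost resolution: 16 − 12.5482 = 3.4518 bits.

3.45 bits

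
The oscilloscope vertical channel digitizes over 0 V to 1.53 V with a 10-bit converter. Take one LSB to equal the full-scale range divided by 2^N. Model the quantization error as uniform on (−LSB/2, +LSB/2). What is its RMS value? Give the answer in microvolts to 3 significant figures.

Span = 1.53 V.
One LSB is 1.53 V / 1024 = 1.4941 mV.
For a uniform distribution on [−LSB/2, +LSB/2], V_rms = LSB/√12 = 1.4941 mV/3.4641 = 431 µV.

431 µV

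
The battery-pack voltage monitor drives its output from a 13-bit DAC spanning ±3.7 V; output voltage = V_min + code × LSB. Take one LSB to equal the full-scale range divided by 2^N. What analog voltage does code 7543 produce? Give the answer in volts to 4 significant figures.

3.114 V

The full-scale span is 3.7 − (-3.7) = 7.4 V. LSB = 7.4 V / 2^13.
Output = V_min + (7543/8192) × range = -3.7 + 0.920776 × 7.4 V
      = -3.7 V + 6.81375 V = 3.11375 V.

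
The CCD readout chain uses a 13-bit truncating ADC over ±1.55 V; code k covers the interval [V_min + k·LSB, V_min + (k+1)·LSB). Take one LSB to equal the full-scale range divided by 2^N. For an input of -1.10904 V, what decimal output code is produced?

1165

Full-scale range = 1.55 V − (-1.55 V) = 3.1 V. LSB = 3.1 V / 2^13 ≈ 378.4 µV.
(V_in − V_min) × 2^13/range = (-1.10904 − (-1.55)) × 8192/3.1 = 1165.272.
Floor → code = 1165.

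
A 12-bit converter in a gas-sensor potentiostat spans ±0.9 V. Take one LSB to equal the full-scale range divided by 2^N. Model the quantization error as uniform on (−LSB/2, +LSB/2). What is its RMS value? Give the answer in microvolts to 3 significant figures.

127 µV

Range = 0.9 − (-0.9) = 1.8 V.
Step size = 1.8/4096 V = 439.45 µV.
σ_q = LSB/√12 = 439.45 µV/3.4641 = 127 µV.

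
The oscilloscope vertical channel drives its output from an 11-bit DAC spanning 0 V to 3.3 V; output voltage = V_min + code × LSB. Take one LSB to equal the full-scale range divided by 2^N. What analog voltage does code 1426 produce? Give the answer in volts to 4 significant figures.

Span = 3.3 V. LSB = 3.3 V / 2^11.
Output = V_min + (1426/2048) × range = 0 + 0.696289 × 3.3 V
      = 0 + 2.29775 = 2.29775 V.

2.298 V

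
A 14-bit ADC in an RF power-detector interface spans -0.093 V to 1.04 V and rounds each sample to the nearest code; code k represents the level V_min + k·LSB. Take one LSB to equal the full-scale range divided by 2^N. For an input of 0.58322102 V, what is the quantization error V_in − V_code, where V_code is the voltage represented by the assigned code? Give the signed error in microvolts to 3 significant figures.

−24.5 µV

Range = 1.04 − (-0.093) = 1.133 V. LSB = 1.133 V / 2^14 ≈ 69.15 µV.
(V_in − V_min)/LSB = (0.58322102 − (-0.093)) × 16384/1.133 = 9778.6454 → nearest code k = 9779.
V_code = V_min + k × range/2^14 = -0.093 + 9779 × 1.133/16384 = 0.58324554443 V.
V_in − V_code = 0.58322102 − (0.58324554443) = −24.5 µV.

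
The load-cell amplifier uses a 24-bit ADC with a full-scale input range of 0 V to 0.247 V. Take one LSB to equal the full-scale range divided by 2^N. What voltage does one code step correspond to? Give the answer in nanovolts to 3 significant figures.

Span = 0.247 V.
2^24 = 16777216 levels.
Step size = 0.247/16777216 V = 14.7 nV.

14.7 nV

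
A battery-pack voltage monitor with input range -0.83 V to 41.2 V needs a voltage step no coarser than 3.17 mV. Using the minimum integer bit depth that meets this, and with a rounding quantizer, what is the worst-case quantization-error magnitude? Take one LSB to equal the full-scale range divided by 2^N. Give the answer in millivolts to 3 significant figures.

The full-scale span is 41.2 − (-0.83) = 42.03 V.
Need 2^N ≥ 42.03 V / 3.17 mV = 13260 → N_min = 14.
Step size = 42.03/16384 V = 2.5653 mV.
Half an LSB is 1.28 mV.

1.28 mV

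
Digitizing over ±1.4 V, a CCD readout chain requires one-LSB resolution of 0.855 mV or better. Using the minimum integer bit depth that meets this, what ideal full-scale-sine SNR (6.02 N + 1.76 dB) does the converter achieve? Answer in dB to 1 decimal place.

The full-scale span is 1.4 − (-1.4) = 2.8 V.
Required number of levels: 2.8/0.855 mV = 3274.9; smallest N with 2^N ≥ that is 12.
Ideal SNR at N = 12: 6.02·12 + 1.76 = 74.0 dB.

74.0 dB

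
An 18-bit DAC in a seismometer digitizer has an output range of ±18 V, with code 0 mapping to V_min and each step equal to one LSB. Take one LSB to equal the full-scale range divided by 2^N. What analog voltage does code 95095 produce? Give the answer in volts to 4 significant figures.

Range = 18 − (-18) = 36 V. LSB = 36 V / 2^18.
V_out = -18 + 95095 × (36/262144) V
      = -18 + 13.0593 = -4.94069 V.

-4.941 V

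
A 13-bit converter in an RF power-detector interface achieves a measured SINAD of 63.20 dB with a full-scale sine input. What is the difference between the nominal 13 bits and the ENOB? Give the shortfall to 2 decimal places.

Effective bits = (63.20 − 1.76)/6.02 = 10.2060.
13 − 10.2060 = 2.79 bits below nominal.

2.79 bits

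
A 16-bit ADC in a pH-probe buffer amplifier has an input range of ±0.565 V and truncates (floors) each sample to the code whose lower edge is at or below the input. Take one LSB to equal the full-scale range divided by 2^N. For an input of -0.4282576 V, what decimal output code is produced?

7930

Span: 0.565 V − (-0.565 V) = 1.13 V. LSB = 1.13 V / 2^16 ≈ 17.24 µV.
code = ⌊(V_in − V_min)/LSB⌋ = ⌊(V_in − V_min) × 2^16 / range⌋
     = ⌊(-0.4282576 − (-0.565)) × 65536 / 1.13⌋ = ⌊0.1367424 × 65536/1.13⌋
     = ⌊7930.575⌋ = 7930.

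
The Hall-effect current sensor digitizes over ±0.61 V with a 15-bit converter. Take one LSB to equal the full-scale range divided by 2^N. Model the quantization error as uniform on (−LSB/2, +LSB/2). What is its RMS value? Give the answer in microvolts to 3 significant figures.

Range = 0.61 − (-0.61) = 1.22 V.
Step size = 1.22/32768 V = 37.231 µV.
For a uniform distribution on [−LSB/2, +LSB/2], V_rms = LSB/√12 = 37.231 µV/3.4641 = 10.7 µV.

10.7 µV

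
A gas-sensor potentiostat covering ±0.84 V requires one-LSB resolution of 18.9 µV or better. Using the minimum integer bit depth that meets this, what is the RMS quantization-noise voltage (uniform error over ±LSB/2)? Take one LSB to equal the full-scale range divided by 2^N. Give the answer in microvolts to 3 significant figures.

Span: 0.84 V − (-0.84 V) = 1.68 V.
Required number of levels: 1.68/18.9 µV = 88889; smallest N with 2^N ≥ that is 17.
LSB = 1.68 V / 2^17 = 12.817 µV.
RMS noise = LSB/√12 = 3.70 µV.

3.70 µV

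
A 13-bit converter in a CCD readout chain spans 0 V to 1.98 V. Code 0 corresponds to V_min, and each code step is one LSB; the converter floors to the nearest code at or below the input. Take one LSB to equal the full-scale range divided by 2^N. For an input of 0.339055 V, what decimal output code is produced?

1402

Full-scale range = 1.98 V. LSB = 1.98 V / 2^13 ≈ 241.7 µV.
code = ⌊(V_in − V_min)/LSB⌋ = ⌊(V_in − V_min) × 2^13 / range⌋
     = ⌊(0.339055 − (0)) × 8192 / 1.98⌋ = ⌊0.339055 × 8192/1.98⌋
     = ⌊1402.797⌋ = 1402.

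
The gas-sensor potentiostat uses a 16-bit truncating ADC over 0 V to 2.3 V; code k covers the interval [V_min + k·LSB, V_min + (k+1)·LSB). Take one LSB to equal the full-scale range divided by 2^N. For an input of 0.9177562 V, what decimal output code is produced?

V_FS = 2.3 V. LSB = 2.3 V / 2^16 ≈ 35.10 µV.
V_in − V_min = 0.9177562 − (0) = 0.9177562 V.
Divide by LSB: 0.9177562 × 65536/2.3 = 26150.4654.
Truncating gives code 26150.

26150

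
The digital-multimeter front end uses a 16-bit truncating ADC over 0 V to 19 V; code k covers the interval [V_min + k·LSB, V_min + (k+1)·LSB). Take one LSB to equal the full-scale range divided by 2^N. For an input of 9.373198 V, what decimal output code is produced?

V_FS = 19 V. LSB = 19 V / 2^16 ≈ 289.9 µV.
(V_in − V_min) × 2^16/range = (9.373198 − (0)) × 65536/19 = 32330.627.
Floor → code = 32330.

32330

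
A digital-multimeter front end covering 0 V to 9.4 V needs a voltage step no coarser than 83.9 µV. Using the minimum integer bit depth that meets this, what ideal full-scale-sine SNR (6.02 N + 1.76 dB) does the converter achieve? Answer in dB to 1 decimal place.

104.1 dB

V_FS = 9.4 V.
Required number of levels: 9.4/83.9 µV = 112040; smallest N with 2^N ≥ that is 17.
SNR = 6.02 × 17 + 1.76 = 104.10 dB.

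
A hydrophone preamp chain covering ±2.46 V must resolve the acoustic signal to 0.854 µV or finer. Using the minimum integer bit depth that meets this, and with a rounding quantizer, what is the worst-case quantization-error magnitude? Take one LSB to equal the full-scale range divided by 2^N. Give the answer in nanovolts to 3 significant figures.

293 nV

Range = 2.46 − (-2.46) = 4.92 V.
Levels needed ≥ 4.92/0.854 µV = 5.761e6. 2^23 = 8388608 suffices, so N_min = 23.
LSB = 4.92 V ÷ 2^23 = 4.92/8388608 V = 0.58651 µV.
Half an LSB is 293 nV.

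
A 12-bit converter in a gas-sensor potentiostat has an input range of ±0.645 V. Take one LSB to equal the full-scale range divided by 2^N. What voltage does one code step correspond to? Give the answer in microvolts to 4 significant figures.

Span: 0.645 V − (-0.645 V) = 1.29 V.
There are 2^12 = 4096 steps.
Step size = 1.29/4096 V = 314.9 µV.

314.9 µV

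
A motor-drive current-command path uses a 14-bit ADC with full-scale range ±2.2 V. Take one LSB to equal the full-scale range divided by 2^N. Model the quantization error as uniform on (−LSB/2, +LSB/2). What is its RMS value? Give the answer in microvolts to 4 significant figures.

77.53 µV

Full-scale range = 2.2 V − (-2.2 V) = 4.4 V.
LSB = 4.4 V / 2^14 = 268.555 µV.
For a uniform distribution on [−LSB/2, +LSB/2], V_rms = LSB/√12 = 268.555 µV/3.4641 = 77.53 µV.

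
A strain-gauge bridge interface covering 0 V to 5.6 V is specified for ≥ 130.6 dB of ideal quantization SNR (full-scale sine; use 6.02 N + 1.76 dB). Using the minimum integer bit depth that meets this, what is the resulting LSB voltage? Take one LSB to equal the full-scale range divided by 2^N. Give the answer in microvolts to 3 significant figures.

Span = 5.6 V.
Solving 6.02 N ≥ 130.6 − 1.76: N ≥ 21.402. Round up → N = 22.
Step size = 5.6/4194304 V = 1.34 µV.

1.34 µV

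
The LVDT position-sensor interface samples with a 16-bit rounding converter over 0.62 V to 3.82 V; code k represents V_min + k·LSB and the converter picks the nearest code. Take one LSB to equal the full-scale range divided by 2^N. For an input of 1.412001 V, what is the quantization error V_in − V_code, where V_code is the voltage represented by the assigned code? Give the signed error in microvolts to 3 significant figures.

+8.81 µV

Span: 3.82 V − (0.62 V) = 3.2 V. LSB = 3.2 V / 2^16 ≈ 48.83 µV.
(1.412001 − (0.62)) / LSB = 0.792001 × 65536/3.2 = 16220.1805. Nearest integer: k = 16220.
V_code = V_min + k × range/2^16 = 0.62 + 16220 × 3.2/65536 = 1.4119921875 V.
Error = V_in − V_code = 1.412001 − (1.4119921875) = +8.81 µV.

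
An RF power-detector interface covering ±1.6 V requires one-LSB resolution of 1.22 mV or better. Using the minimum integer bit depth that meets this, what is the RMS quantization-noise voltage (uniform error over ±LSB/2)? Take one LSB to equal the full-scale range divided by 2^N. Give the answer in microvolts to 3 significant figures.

The full-scale span is 1.6 − (-1.6) = 3.2 V.
Required number of levels: 3.2/1.22 mV = 2623.0; smallest N with 2^N ≥ that is 12.
One LSB is 3.2 V / 4096 = 0.78125 mV.
V_rms = LSB/√12 = 226 µV.

226 µV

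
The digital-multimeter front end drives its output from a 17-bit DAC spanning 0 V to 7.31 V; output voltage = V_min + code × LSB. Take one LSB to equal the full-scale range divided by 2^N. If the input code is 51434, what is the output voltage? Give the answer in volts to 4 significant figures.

Range is 7.31 V. LSB = 7.31 V / 2^17.
Output = V_min + (51434/131072) × range = 0 + 0.392410 × 7.31 V
      = 0 V + 2.86852 V = 2.86852 V.

2.869 V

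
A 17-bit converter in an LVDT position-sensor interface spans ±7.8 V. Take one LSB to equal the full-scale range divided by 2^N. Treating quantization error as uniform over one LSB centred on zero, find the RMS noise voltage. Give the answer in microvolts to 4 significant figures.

34.36 µV

The full-scale span is 7.8 − (-7.8) = 15.6 V.
Step size = 15.6/131072 V = 119.019 µV.
RMS of a uniform error over width LSB is LSB/√12 = 34.36 µV.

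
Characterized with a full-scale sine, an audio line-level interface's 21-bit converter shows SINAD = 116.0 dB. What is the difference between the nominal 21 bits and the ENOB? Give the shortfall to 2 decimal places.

N_eff = (116.0 − 1.76)/6.02 = 18.9767 bits.
Shortfall = 21 − 18.9767 = 2.0233 bits.

2.02 bits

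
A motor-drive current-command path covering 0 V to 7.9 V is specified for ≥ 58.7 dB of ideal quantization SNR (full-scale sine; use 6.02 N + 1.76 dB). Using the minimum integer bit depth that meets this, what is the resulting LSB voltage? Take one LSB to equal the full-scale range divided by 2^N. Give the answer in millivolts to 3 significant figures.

7.71 mV

Span = 7.9 V.
Solving 6.02 N ≥ 58.7 − 1.76: N ≥ 9.458. Round up → N = 10.
LSB = 7.9 V / 2^10 = 7.71 mV.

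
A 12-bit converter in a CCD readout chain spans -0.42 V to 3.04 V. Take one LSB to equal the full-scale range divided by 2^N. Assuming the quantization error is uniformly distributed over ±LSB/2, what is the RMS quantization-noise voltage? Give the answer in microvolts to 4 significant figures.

Span: 3.04 V − (-0.42 V) = 3.46 V.
LSB = 3.46 V ÷ 2^12 = 3.46/4096 V = 0.844727 mV.
For a uniform distribution on [−LSB/2, +LSB/2], V_rms = LSB/√12 = 0.844727 mV/3.4641 = 243.9 µV.

243.9 µV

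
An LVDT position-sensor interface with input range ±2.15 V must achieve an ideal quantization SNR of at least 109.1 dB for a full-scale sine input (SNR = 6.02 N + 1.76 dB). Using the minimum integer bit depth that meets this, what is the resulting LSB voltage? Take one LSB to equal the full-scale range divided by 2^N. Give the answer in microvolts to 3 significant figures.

16.4 µV

Range = 2.15 − (-2.15) = 4.3 V.
N ≥ (109.1 − 1.76)/6.02 = 17.831 → N_min = 18.
Step size = 4.3/262144 V = 16.4 µV.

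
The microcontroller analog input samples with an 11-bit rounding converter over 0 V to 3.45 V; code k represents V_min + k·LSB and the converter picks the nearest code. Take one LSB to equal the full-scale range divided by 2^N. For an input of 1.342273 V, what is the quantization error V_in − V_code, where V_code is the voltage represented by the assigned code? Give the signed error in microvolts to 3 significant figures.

−330 µV

Full-scale range = 3.45 V. LSB = 3.45 V / 2^11 ≈ 1.685 mV.
(1.342273 − (0)) / LSB = 1.342273 × 2048/3.45 = 796.8044. Nearest integer: k = 797.
V_code = 0 + (797/2048) × 3.45 = 1.342602539 V.
e = 1.342273 − (1.342602539) = −330 µV.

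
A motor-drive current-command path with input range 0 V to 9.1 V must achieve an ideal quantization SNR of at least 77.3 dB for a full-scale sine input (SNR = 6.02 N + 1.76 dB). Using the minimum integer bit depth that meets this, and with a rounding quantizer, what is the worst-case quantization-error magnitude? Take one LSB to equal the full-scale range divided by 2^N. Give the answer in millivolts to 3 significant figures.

0.555 mV

Full-scale range = 9.1 V.
Required N = ⌈(77.3 − 1.76)/6.02⌉ = ⌈12.548⌉ = 13.
One LSB is 9.1 V / 8192 = 1.1108 mV.
|e|_max = LSB/2 = 0.555 mV.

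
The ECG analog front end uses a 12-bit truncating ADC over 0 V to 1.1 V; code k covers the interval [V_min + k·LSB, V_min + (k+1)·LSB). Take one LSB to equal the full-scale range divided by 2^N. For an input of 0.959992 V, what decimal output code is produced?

3574

Range is 1.1 V. LSB = 1.1 V / 2^12 ≈ 268.6 µV.
V_in − V_min = 0.959992 − (0) = 0.959992 V.
Divide by LSB: 0.959992 × 4096/1.1 = 3574.6611.
Truncating gives code 3574.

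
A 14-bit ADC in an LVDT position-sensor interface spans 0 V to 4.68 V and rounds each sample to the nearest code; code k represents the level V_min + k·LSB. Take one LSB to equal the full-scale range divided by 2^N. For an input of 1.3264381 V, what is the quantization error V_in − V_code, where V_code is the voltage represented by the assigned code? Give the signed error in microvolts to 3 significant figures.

−95.1 µV

Range is 4.68 V. LSB = 4.68 V / 2^14 ≈ 285.6 µV.
Position in LSBs: (1.3264381 − (0)) × 16384/4.68 = 4643.6671; rounding gives k = 4644.
V_code = 0 + (4644/16384) × 4.68 = 1.3265332031 V.
Error = V_in − V_code = 1.3264381 − (1.3265332031) = −95.1 µV.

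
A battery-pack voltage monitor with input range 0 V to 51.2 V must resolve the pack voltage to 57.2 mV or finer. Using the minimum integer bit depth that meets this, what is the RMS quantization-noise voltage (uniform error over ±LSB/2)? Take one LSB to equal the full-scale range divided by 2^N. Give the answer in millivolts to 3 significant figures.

Full-scale range = 51.2 V.
Levels needed ≥ 51.2/57.2 mV = 895.1. 2^10 = 1024 suffices, so N_min = 10.
Step size = 51.2/1024 V = 50.000 mV.
σ_q = LSB/√12 = 50.000 mV/3.4641 = 14.4 mV.

14.4 mV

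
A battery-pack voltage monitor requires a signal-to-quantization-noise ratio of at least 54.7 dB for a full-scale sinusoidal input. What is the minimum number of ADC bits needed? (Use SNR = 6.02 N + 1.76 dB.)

6.02 N + 1.76 ≥ 54.7 gives N ≥ 8.794, so the minimum integer is 9.

9 bits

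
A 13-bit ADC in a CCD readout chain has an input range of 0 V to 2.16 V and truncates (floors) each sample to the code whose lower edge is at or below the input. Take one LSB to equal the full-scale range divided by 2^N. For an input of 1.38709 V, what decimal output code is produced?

5260

Full-scale range = 2.16 V. LSB = 2.16 V / 2^13 ≈ 263.7 µV.
(V_in − V_min) × 2^13/range = (1.38709 − (0)) × 8192/2.16 = 5260.667.
Floor → code = 5260.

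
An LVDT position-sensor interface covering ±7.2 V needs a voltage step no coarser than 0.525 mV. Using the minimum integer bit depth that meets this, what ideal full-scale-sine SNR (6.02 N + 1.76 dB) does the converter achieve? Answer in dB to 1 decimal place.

Span: 7.2 V − (-7.2 V) = 14.4 V.
Need 2^N ≥ 14.4 V / 0.525 mV = 27430 → N_min = 15.
Ideal SNR at N = 15: 6.02·15 + 1.76 = 92.1 dB.

92.1 dB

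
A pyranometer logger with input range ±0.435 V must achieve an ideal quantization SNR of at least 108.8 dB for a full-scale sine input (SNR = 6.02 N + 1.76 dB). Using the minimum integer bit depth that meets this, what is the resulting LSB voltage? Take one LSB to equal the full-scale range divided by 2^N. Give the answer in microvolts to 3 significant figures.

3.32 µV

Span: 0.435 V − (-0.435 V) = 0.87 V.
6.02 N + 1.76 ≥ 108.8 gives N ≥ 17.781, so the minimum integer is 18.
Step size = 0.87/262144 V = 3.32 µV.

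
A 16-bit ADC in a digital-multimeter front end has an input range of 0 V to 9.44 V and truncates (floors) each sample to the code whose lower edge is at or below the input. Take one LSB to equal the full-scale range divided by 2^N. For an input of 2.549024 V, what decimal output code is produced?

17696

V_FS = 9.44 V. LSB = 9.44 V / 2^16 ≈ 144.0 µV.
(V_in − V_min) × 2^16/range = (2.549024 − (0)) × 65536/9.44 = 17696.275.
Floor → code = 17696.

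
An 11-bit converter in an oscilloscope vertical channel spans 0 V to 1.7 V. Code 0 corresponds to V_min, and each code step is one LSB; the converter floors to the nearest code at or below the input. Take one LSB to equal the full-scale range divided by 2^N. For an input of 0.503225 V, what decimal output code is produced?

Full-scale range = 1.7 V. LSB = 1.7 V / 2^11 ≈ 0.8301 mV.
V_in − V_min = 0.503225 − (0) = 0.503225 V.
Divide by LSB: 0.503225 × 2048/1.7 = 606.2381.
Truncating gives code 606.

606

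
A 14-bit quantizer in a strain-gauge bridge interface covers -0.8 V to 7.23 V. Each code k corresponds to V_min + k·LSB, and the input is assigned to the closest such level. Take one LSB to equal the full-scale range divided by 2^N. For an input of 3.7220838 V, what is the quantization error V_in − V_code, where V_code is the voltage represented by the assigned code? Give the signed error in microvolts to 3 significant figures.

−182 µV

Range = 7.23 − (-0.8) = 8.03 V. LSB = 8.03 V / 2^14 ≈ 490.1 µV.
(V_in − V_min)/LSB = (3.7220838 − (-0.8)) × 16384/8.03 = 9226.6278 → nearest code k = 9227.
V_code = -0.8 + (9227/16384) × 8.03 = 3.7222662354 V.
e = 3.7220838 − (3.7222662354) = −182 µV.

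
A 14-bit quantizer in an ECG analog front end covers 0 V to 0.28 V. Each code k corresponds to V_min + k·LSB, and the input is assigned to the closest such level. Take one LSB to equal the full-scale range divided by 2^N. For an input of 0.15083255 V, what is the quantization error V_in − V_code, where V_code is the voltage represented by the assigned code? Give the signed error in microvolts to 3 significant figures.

−2.41 µV

Full-scale range = 0.28 V. LSB = 0.28 V / 2^14 ≈ 17.09 µV.
(V_in − V_min)/LSB = (0.15083255 − (0)) × 16384/0.28 = 8825.8589 → nearest code k = 8826.
V_code = 0 + (8826/16384) × 0.28 = 0.15083496094 V.
V_in − V_code = 0.15083255 − (0.15083496094) = −2.41 µV.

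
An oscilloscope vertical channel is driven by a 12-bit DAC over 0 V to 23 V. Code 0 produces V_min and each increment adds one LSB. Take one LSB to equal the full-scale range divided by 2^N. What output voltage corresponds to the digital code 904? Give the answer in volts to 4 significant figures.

5.076 V

V_FS = 23 V. LSB = 23 V / 2^12.
V_out = 0 + 904 × (23/4096) V
      = 0 V + 5.07617 V = 5.07617 V.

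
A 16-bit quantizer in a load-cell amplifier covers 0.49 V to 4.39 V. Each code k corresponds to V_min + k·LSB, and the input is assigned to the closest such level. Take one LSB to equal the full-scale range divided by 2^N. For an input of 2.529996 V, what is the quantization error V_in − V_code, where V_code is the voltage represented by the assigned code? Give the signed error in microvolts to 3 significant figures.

+18.0 µV

Span: 4.39 V − (0.49 V) = 3.9 V. LSB = 3.9 V / 2^16 ≈ 59.51 µV.
(2.529996 − (0.49)) / LSB = 2.039996 × 65536/3.9 = 34280.3020. Nearest integer: k = 34280.
V_code = 0.49 + (34280/65536) × 3.9 = 2.5299780273 V.
e = 2.529996 − (2.5299780273) = +18.0 µV.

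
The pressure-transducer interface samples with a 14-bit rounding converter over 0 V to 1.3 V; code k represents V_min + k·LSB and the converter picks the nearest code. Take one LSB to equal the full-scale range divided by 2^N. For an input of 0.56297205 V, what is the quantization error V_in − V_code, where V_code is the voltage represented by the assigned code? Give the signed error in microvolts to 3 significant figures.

+14.3 µV

Span = 1.3 V. LSB = 1.3 V / 2^14 ≈ 79.35 µV.
(0.56297205 − (0)) / LSB = 0.56297205 × 16384/1.3 = 7095.1801. Nearest integer: k = 7095.
V_code = V_min + k × range/2^14 = 0 + 7095 × 1.3/16384 = 0.56295776367 V.
e = 0.56297205 − (0.56295776367) = +14.3 µV.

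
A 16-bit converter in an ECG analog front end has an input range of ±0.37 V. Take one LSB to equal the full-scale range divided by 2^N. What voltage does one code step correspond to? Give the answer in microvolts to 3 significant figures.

The full-scale span is 0.37 − (-0.37) = 0.74 V.
2^16 = 65536 levels.
Step size = 0.74/65536 V = 11.3 µV.

11.3 µV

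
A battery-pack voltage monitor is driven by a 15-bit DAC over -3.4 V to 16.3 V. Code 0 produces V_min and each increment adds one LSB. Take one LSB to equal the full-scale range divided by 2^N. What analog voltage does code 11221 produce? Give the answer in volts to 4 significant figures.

3.346 V

The full-scale span is 16.3 − (-3.4) = 19.7 V. LSB = 19.7 V / 2^15.
V_out = V_min + code × LSB = -3.4 V + 11221 × 19.7 V / 32768
      = -3.4 V + 6.74602 V = 3.34602 V.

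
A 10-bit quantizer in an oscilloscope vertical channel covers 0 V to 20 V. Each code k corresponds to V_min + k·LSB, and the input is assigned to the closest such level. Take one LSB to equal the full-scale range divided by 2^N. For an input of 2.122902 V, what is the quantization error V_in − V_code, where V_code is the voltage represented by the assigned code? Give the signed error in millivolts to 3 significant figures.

−6.00 mV

Range is 20 V. LSB = 20 V / 2^10 ≈ 19.53 mV.
(V_in − V_min)/LSB = (2.122902 − (0)) × 1024/20 = 108.6926 → nearest code k = 109.
Reconstructed level: 0 + 109 × 20/1024 V = 2.128906250 V.
e = 2.122902 − (2.128906250) = −6.00 mV.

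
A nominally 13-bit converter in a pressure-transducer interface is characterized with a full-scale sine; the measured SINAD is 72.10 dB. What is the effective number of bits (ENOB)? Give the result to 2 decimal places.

11.68 bits

(72.10 − 1.76) / 6.02 = 70.34/6.02 = 11.6844 effective bits.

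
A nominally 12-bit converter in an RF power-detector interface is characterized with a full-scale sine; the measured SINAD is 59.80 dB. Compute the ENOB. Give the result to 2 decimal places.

ENOB = (SINAD − 1.76) / 6.02 = (59.80 − 1.76) / 6.02 = 58.04 / 6.02 = 9.6412.

9.64 bits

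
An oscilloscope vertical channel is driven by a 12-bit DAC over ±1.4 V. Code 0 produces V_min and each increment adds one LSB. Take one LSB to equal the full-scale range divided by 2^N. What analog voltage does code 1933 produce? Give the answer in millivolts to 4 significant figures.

-78.61 mV

Full-scale range = 1.4 V − (-1.4 V) = 2.8 V. LSB = 2.8 V / 2^12.
V_out = V_min + code × LSB = -1.4 V + 1933 × 2.8 V / 4096
      = -1.4 V + 1.32139 V = -0.0786133 V.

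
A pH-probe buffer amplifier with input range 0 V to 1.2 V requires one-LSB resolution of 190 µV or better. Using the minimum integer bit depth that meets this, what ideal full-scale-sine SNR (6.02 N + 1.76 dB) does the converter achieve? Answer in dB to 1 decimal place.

Range is 1.2 V.
Need 2^N ≥ 1.2 V / 190 µV = 6316 → N_min = 13.
SNR = 6.02 × 13 + 1.76 = 80.02 dB.

80.0 dB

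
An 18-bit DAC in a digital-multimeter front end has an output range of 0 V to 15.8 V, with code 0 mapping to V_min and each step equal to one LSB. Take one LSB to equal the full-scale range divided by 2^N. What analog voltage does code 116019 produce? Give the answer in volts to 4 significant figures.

Span = 15.8 V. LSB = 15.8 V / 2^18.
V_out = V_min + code × LSB = 0 V + 116019 × 15.8 V / 262144
      = 0 + 6.99272 = 6.99272 V.

6.993 V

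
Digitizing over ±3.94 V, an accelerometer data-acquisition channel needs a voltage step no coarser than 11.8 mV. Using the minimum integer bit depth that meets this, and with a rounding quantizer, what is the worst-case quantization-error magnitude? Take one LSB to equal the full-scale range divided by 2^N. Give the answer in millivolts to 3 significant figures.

Full-scale range = 3.94 V − (-3.94 V) = 7.88 V.
Need 2^N ≥ 7.88 V / 11.8 mV = 667.8 → N_min = 10.
Step size = 7.88/1024 V = 7.6953 mV.
|e|_max = LSB/2 = 3.85 mV.

3.85 mV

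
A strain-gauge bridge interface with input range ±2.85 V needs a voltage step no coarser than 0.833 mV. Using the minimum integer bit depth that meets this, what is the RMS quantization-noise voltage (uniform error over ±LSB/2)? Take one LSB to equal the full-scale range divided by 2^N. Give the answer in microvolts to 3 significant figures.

201 µV

The full-scale span is 2.85 − (-2.85) = 5.7 V.
Need 2^N ≥ 5.7 V / 0.833 mV = 6843 → N_min = 13.
Step size = 5.7/8192 V = 0.69580 mV.
RMS noise = LSB/√12 = 201 µV.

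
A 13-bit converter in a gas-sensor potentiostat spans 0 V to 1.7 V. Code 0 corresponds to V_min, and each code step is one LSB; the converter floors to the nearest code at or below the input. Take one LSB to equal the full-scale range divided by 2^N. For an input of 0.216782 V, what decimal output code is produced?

1044

V_FS = 1.7 V. LSB = 1.7 V / 2^13 ≈ 207.5 µV.
V_in − V_min = 0.216782 − (0) = 0.216782 V.
Divide by LSB: 0.216782 × 8192/1.7 = 1044.6342.
Truncating gives code 1044.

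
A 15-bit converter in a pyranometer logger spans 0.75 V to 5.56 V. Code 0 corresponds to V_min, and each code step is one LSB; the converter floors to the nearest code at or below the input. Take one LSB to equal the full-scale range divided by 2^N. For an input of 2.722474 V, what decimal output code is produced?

Full-scale range = 5.56 V − (0.75 V) = 4.81 V. LSB = 4.81 V / 2^15 ≈ 146.8 µV.
V_in − V_min = 2.722474 − (0.75) = 1.972474 V.
Divide by LSB: 1.972474 × 32768/4.81 = 13437.4279.
Truncating gives code 13437.

13437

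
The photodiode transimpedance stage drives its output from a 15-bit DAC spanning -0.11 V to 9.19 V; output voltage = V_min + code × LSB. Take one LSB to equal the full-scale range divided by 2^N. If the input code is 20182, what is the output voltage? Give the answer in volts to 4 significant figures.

Range = 9.19 − (-0.11) = 9.3 V. LSB = 9.3 V / 2^15.
V_out = -0.11 + 20182 × (9.3/32768) V
      = -0.11 V + 5.72792 V = 5.61792 V.

5.618 V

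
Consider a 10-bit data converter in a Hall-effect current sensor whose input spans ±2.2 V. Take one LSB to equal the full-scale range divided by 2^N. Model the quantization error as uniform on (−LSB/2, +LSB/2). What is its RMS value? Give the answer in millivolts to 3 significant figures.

1.24 mV

The full-scale span is 2.2 − (-2.2) = 4.4 V.
LSB = 4.4 V / 2^10 = 4.2969 mV.
V_rms = LSB/√12 = 4.2969 mV / √12 = 1.24 mV.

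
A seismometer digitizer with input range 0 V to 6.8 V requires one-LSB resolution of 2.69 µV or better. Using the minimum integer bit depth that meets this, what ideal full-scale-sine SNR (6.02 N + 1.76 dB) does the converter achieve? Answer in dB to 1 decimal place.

134.2 dB

V_FS = 6.8 V.
Required number of levels: 6.8/2.69 µV = 2.5279e6; smallest N with 2^N ≥ that is 22.
6.02(22) + 1.76 = 134.20 dB.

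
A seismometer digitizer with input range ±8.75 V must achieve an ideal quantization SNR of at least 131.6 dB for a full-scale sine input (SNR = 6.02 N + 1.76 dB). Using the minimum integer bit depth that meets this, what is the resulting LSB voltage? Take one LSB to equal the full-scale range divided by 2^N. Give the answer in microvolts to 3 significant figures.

The full-scale span is 8.75 − (-8.75) = 17.5 V.
N ≥ (131.6 − 1.76)/6.02 = 21.568 → N_min = 22.
LSB = 17.5 V / 2^22 = 4.17 µV.

4.17 µV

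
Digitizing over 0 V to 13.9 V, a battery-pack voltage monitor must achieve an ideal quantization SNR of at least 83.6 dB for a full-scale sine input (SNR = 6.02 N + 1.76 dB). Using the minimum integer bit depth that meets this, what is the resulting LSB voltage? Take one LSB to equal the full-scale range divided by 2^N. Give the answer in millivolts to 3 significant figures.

Full-scale range = 13.9 V.
N ≥ (83.6 − 1.76)/6.02 = 13.595 → N_min = 14.
LSB = 13.9 V ÷ 2^14 = 13.9/16384 V = 0.848 mV.

0.848 mV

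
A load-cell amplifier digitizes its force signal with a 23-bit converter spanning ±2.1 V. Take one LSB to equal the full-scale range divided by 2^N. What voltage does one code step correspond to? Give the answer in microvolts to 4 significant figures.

0.5007 µV

Range = 2.1 − (-2.1) = 4.2 V.
There are 2^23 = 8388608 steps.
One LSB is 4.2 V / 8388608 = 0.5007 µV.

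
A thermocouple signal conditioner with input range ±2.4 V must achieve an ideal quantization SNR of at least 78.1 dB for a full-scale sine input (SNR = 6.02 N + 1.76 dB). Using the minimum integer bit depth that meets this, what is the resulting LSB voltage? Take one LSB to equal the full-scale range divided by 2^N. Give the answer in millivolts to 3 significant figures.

The full-scale span is 2.4 − (-2.4) = 4.8 V.
Required N = ⌈(78.1 − 1.76)/6.02⌉ = ⌈12.681⌉ = 13.
LSB = 4.8 V / 2^13 = 0.586 mV.

0.586 mV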